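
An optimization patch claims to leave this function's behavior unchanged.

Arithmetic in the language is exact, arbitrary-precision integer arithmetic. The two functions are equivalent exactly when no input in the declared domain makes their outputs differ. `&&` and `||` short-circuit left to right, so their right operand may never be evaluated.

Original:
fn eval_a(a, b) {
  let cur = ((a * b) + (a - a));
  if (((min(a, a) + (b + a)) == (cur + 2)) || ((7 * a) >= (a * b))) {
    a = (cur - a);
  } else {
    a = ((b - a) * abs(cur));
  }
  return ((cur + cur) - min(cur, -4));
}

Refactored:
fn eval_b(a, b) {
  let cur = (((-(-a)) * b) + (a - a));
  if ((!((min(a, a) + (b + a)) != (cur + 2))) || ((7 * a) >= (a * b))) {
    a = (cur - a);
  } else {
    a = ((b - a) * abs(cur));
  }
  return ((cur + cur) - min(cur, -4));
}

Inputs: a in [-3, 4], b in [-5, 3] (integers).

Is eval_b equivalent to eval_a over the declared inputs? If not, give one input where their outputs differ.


Differences: boolean connective usage differs; also comparison usage differs — yet all 72 inputs agree.
verdict: equivalent


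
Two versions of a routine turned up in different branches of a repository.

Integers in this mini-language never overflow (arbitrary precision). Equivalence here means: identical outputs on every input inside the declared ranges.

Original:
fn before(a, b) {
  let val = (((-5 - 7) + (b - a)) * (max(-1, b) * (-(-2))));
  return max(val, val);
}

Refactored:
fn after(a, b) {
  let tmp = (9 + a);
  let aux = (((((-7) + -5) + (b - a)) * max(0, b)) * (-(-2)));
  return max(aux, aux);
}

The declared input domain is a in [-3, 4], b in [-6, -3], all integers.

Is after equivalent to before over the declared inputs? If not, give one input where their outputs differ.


Take a=-3, b=-6.
before: val := 30 | result 30
after: tmp := 6 | aux := 0 | result 0
30 and 0 differ, so these are not the same function on this domain.
verdict: not equivalent; witness: a=-3, b=-6


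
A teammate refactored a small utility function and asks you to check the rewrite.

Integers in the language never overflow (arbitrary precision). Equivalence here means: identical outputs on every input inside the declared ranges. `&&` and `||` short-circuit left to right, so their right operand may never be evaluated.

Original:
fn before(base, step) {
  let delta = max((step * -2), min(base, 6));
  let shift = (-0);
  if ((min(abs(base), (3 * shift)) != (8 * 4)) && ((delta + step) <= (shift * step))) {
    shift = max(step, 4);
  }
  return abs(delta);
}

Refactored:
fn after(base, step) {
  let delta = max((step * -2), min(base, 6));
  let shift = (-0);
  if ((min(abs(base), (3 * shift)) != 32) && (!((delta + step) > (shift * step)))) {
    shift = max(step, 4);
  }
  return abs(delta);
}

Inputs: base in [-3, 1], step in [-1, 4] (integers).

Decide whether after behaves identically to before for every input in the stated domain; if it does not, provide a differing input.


Side by side, the visible changes include: comparison usage differs, and arithmetic usage differs, and boolean connective usage differs, and constant usage differs.
Tracing base=1, step=4: before: delta=1, then shift=0, then ((min(abs(base), (3 * shift)) != (8 * 4)) && ((delta + step) <= (shift * step))) is false, then returns 1 | after: delta=1, then shift=0, then ((min(abs(base), (3 * shift)) != 32) && (!((delta + step) > (shift * step)))) is false, then returns 1 — matching result 1.
Checked all 30 inputs in the declared domain: the outputs agree on every one.
verdict: equivalent


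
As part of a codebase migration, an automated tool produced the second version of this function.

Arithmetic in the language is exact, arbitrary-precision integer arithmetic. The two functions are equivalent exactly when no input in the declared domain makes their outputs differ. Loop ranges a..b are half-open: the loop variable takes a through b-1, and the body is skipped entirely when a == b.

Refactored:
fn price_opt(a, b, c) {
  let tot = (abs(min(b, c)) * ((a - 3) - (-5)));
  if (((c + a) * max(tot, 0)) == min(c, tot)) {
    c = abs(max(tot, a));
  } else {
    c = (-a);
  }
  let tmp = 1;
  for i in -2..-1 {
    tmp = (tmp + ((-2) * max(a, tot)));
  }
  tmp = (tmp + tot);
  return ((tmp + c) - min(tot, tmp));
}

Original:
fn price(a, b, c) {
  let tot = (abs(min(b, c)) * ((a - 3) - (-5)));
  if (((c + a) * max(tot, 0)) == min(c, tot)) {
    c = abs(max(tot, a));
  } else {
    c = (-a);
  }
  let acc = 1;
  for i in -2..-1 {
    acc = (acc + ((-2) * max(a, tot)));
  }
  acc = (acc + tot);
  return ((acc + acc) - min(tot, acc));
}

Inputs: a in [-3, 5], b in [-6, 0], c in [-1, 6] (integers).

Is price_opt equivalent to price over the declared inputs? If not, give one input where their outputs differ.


The rewrite breaks on a=-3, b=-6, c=-1, where the results are 8 and 10.
price: tot becomes -6; next (((c + a) * max(tot, 0)) == min(c, tot)) evaluates to false; next c becomes 3; next acc becomes 1; next at i=-2:; next acc becomes 7; next acc becomes 1; next final value 8
price_opt: tot becomes -6; next (((c + a) * max(tot, 0)) == min(c, tot)) evaluates to false; next c becomes 3; next tmp becomes 1; next at i=-2:; next tmp becomes 7; next tmp becomes 1; next final value 10
verdict: not equivalent; witness: a=-3, b=-6, c=-1


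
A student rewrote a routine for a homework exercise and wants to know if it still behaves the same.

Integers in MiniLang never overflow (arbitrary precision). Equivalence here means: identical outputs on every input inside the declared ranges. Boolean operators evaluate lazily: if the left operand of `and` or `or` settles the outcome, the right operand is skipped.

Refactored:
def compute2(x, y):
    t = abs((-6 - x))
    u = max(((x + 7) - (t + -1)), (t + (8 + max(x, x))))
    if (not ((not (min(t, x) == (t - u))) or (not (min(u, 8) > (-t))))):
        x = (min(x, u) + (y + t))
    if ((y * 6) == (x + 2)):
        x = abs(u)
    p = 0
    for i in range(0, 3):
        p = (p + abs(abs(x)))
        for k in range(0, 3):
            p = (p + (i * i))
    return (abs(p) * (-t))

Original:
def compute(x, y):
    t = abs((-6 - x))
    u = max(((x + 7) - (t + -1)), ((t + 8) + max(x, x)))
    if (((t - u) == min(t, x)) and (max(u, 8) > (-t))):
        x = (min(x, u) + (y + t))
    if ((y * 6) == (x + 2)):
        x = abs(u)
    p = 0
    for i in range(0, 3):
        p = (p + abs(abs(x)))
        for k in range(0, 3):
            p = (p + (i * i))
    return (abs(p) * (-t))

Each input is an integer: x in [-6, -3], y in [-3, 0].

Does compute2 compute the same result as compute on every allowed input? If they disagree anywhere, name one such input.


The one real change (`max(u, 8)` became `min(u, 8)`) has no effect anywhere in the declared ranges.
As a probe, take x=-3, y=-2: compute runs t=3, then u=8, then (((t - u) == min(t, x)) and (max(u, 8) > (-t))) is false, then ((y * 6) == (x + 2)) is false, then p=0, then (i=0), then p=3, then (k=0), then p=3, then (k=1), then p=3, then (k=2), then p=3, then (i=1), then p=6, then (k=0), then p=7, then (k=1), then p=8, then (k=2), then p=9, then (i=2), then p=12, then (k=0), then p=16, then (k=1), then p=20, then (k=2), then p=24, then returns -72; compute2 runs t=3, then u=8, then (not ((not (min(t, x) == (t - u))) or (not (min(u, 8) > (-t))))) is false, then ((y * 6) == (x + 2)) is false, then p=0, then (i=0), then p=3, then (k=0), then p=3, then (k=1), then p=3, then (k=2), then p=3, then (i=1), then p=6, then (k=0), then p=7, then (k=1), then p=8, then (k=2), then p=9, then (i=2), then p=12, then (k=0), then p=16, then (k=1), then p=20, then (k=2), then p=24, then returns -72; both end at -72.
Across all 16 domain points the two functions coincide.
verdict: equivalent


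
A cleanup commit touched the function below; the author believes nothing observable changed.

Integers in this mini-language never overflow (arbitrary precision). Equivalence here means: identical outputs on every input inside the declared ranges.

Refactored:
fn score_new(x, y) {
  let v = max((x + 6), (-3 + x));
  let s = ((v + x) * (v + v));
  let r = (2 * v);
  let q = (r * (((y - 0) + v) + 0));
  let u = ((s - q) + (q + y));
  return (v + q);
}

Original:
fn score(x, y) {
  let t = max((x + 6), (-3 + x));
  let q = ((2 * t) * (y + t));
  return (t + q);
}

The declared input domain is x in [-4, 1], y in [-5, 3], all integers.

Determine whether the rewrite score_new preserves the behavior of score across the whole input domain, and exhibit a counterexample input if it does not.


Reading the diff, among the changes: constant usage differs; and local variable names differ; and arithmetic usage differs; and statement counts differ.
As a probe, take x=1, y=-3: score runs t becomes 7; next q becomes 56; next final value 63; score_new runs v becomes 7; next s becomes 112; next r becomes 14; next q becomes 56; next u becomes 109; next final value 63; both end at 63.
Checked all 54 inputs in the declared domain: the outputs agree on every one.
verdict: equivalent


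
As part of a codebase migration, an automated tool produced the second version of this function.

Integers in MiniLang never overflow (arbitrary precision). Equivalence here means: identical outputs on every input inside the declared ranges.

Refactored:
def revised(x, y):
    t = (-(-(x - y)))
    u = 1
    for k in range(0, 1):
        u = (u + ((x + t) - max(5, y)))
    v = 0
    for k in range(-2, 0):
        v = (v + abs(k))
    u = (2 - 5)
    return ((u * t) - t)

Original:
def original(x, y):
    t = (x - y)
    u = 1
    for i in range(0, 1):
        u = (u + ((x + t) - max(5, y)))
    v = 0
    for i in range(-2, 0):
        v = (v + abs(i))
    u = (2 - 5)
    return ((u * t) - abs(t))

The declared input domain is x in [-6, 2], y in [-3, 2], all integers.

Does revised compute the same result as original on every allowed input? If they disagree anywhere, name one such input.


Evaluate both at x=-6, y=-3.
original: t becomes -3; next u becomes 1; next at i=0:; next u becomes -13; next v becomes 0; next at i=-2:; next v becomes 2; next at i=-1:; next v becomes 3; next u becomes -3; next final value 6
revised: t becomes -3; next u becomes 1; next at k=0:; next u becomes -13; next v becomes 0; next at k=-2:; next v becomes 2; next at k=-1:; next v becomes 3; next u becomes -3; next final value 12
6 against 12: the behavior changed.
verdict: not equivalent; witness: x=-6, y=-3


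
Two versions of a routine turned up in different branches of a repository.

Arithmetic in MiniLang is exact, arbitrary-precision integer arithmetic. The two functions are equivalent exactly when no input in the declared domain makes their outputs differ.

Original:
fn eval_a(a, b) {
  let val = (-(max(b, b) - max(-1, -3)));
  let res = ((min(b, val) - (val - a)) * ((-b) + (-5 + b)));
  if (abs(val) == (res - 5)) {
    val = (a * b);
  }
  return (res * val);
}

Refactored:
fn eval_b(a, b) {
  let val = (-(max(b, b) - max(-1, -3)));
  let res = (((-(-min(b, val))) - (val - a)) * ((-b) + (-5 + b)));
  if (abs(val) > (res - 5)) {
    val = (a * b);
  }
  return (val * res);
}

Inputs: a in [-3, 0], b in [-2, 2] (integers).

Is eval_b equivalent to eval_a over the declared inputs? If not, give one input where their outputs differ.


Not equivalent: a=-1, b=0 separates them (-5 vs 0).
eval_a: val becomes -1; next res becomes 5; next (abs(val) == (res - 5)) evaluates to false; next final value -5
eval_b: val becomes -1; next res becomes 5; next (abs(val) > (res - 5)) evaluates to true; next val becomes 0; next final value 0
verdict: not equivalent; witness: a=-1, b=0


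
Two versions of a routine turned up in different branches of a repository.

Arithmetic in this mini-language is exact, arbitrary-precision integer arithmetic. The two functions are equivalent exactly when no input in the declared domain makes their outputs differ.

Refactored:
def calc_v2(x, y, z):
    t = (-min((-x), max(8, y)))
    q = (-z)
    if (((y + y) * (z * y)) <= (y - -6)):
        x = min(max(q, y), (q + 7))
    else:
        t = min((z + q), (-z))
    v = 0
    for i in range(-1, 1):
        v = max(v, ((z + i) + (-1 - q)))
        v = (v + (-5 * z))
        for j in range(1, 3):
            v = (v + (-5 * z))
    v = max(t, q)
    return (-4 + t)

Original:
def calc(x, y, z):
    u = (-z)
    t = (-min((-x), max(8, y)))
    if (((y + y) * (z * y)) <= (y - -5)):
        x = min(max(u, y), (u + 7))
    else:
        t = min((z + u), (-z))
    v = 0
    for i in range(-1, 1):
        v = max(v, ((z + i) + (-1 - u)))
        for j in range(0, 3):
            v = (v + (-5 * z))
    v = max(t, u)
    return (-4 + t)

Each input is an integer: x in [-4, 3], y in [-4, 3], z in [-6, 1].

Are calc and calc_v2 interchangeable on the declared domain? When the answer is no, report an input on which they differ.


Try x=-4, y=2, z=1.
calc: u = -1; t = -4; (((y + y) * (z * y)) <= (y - -5)) -> false; t = -1; v = 0; [i=-1]; v = 0; [j=0]; v = -5; [j=1]; v = -10; [j=2]; v = -15; [i=0]; v = 1; [j=0]; v = -4; [j=1]; v = -9; [j=2]; v = -14; v = -1; return -5
calc_v2: t = -4; q = -1; (((y + y) * (z * y)) <= (y - -6)) -> true; x = 2; v = 0; [i=-1]; v = 0; v = -5; [j=1]; v = -10; [j=2]; v = -15; [i=0]; v = 1; v = -4; [j=1]; v = -9; [j=2]; v = -14; v = -1; return -8
-5 against -8: the behavior changed.
verdict: not equivalent; witness: x=-4, y=2, z=1


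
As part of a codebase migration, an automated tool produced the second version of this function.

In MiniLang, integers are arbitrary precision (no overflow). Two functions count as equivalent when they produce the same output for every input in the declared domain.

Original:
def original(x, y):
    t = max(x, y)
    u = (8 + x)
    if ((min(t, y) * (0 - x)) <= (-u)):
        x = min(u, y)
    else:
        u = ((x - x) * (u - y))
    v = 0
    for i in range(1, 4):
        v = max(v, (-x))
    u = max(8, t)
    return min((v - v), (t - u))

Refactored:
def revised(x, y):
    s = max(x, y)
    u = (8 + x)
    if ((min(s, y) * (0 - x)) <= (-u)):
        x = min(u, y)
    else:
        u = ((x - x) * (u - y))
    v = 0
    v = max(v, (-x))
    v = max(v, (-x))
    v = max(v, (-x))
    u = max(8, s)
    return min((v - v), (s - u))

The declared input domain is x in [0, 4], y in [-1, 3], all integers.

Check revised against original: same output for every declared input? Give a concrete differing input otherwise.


Reading the diff, among the changes: statement counts differ, min/max/abs usage differs, local variable names differ, loop structure differs.
As a probe, take x=3, y=2: original runs t becomes 3; next u becomes 11; next ((min(t, y) * (0 - x)) <= (-u)) evaluates to false; next u becomes 0; next v becomes 0; next at i=1:; next v becomes 0; next at i=2:; next v becomes 0; next at i=3:; next v becomes 0; next u becomes 8; next final value -5; revised runs s becomes 3; next u becomes 11; next ((min(s, y) * (0 - x)) <= (-u)) evaluates to false; next u becomes 0; next v becomes 0; next v becomes 0; next v becomes 0; next v becomes 0; next u becomes 8; next final value -5; both end at -5.
An exhaustive pass over the 25 declared inputs shows identical outputs.
verdict: equivalent


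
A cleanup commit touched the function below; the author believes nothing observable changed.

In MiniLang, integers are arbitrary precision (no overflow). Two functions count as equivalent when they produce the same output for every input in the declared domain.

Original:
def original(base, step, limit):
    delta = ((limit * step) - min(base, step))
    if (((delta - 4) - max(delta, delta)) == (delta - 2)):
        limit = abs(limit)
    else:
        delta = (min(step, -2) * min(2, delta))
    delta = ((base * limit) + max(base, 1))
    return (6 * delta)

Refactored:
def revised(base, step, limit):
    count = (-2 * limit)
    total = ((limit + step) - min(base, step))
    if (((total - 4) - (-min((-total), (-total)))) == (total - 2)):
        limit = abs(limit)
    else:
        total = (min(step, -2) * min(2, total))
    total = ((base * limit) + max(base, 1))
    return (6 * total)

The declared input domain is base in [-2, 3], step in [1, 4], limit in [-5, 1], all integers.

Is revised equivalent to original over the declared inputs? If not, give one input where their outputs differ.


Input base=-2, step=1, limit=-5: 66 from original versus -54 from revised.
verdict: not equivalent; witness: base=-2, step=1, limit=-5


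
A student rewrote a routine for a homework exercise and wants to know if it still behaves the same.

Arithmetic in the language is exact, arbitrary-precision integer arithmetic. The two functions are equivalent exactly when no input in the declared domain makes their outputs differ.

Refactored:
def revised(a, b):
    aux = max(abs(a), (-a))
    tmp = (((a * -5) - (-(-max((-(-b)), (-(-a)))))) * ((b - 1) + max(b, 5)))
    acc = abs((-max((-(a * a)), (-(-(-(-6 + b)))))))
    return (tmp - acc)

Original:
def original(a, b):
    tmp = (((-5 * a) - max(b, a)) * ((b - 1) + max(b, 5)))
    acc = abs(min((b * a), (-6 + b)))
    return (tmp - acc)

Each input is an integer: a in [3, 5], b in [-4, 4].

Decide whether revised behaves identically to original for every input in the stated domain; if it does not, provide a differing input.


Run the pair on a=3, b=-4.
original: tmp := 0 | acc := 12 | result -12
revised: aux := 3 | tmp := 0 | acc := 10 | result -10
-12 != -10, so the rewrite changes behavior.
verdict: not equivalent; witness: a=3, b=-4


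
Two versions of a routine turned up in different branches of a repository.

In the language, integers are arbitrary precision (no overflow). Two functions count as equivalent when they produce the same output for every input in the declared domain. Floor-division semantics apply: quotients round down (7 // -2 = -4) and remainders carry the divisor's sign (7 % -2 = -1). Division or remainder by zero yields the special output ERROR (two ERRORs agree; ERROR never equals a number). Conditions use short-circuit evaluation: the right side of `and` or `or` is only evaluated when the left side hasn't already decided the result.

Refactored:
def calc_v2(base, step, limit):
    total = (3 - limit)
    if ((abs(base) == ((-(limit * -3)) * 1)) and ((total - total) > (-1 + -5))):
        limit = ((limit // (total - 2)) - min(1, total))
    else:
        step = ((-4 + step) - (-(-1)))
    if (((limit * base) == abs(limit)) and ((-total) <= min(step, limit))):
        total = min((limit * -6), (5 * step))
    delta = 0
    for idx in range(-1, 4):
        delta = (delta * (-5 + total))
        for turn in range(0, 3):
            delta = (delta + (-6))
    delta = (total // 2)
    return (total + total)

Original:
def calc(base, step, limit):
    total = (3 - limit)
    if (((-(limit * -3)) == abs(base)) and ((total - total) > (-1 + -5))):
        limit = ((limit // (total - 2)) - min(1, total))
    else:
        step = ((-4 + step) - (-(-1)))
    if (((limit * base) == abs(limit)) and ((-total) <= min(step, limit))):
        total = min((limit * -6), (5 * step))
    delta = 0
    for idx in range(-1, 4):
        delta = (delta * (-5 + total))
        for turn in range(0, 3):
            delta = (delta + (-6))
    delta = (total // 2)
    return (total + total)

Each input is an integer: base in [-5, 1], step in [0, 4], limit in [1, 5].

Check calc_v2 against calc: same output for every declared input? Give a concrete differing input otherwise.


Reading the diff, among the changes: constant usage differs; and arithmetic usage differs.
As a probe, take base=1, step=0, limit=2: calc runs total=1, then (((-(limit * -3)) == abs(base)) and ((total - total) > (-1 + -5))) is false, then step=-5, then (((limit * base) == abs(limit)) and ((-total) <= min(step, limit))) is false, then delta=0, then (idx=-1), then delta=0, then (turn=0), then delta=-6, then (turn=1), then delta=-12, then (turn=2), then delta=-18, then (idx=0), then delta=72, then (turn=0), then delta=66, then (turn=1), then delta=60, then (turn=2), then delta=54, then (idx=1), then delta=-216, then (turn=0), then delta=-222, then (turn=1), then delta=-228, then (turn=2), then delta=-234, then (idx=2), then delta=936, then (turn=0), then delta=930, then (turn=1), then delta=924, then (turn=2), then delta=918, then (idx=3), then delta=-3672, then (turn=0), then delta=-3678, then (turn=1), then delta=-3684, then (turn=2), then delta=-3690, then delta=0, then returns 2; calc_v2 runs total=1, then ((abs(base) == ((-(limit * -3)) * 1)) and ((total - total) > (-1 + -5))) is false, then step=-5, then (((limit * base) == abs(limit)) and ((-total) <= min(step, limit))) is false, then delta=0, then (idx=-1), then delta=0, then (turn=0), then delta=-6, then (turn=1), then delta=-12, then (turn=2), then delta=-18, then (idx=0), then delta=72, then (turn=0), then delta=66, then (turn=1), then delta=60, then (turn=2), then delta=54, then (idx=1), then delta=-216, then (turn=0), then delta=-222, then (turn=1), then delta=-228, then (turn=2), then delta=-234, then (idx=2), then delta=936, then (turn=0), then delta=930, then (turn=1), then delta=924, then (turn=2), then delta=918, then (idx=3), then delta=-3672, then (turn=0), then delta=-3678, then (turn=1), then delta=-3684, then (turn=2), then delta=-3690, then delta=0, then returns 2; both end at 2.
Checked all 175 inputs in the declared domain: the outputs agree on every one.
verdict: equivalent


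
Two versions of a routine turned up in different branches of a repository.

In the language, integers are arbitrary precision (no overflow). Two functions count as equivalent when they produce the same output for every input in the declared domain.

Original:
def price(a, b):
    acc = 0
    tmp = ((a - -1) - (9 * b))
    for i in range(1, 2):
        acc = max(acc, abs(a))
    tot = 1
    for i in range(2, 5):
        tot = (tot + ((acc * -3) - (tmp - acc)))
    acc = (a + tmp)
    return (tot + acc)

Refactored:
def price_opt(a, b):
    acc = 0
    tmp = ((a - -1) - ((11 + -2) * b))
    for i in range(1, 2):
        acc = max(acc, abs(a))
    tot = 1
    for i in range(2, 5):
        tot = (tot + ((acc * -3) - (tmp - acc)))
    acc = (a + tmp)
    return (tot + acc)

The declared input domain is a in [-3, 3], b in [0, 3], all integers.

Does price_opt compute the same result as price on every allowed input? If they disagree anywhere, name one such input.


Equivalent — the differences include constant usage differs; arithmetic usage differs, yet no declared input distinguishes the two.
One worked example (a=1, b=0) — price: acc := 0 | tmp := 2 | iter i=1: | acc := 1 | tot := 1 | iter i=2: | tot := -3 | iter i=3: | tot := -7 | iter i=4: | tot := -11 | acc := 3 | result -8; price_opt: acc := 0 | tmp := 2 | iter i=1: | acc := 1 | tot := 1 | iter i=2: | tot := -3 | iter i=3: | tot := -7 | iter i=4: | tot := -11 | acc := 3 | result -8; agreement on -8.
Every one of the 28 inputs gives matching results.
verdict: equivalent


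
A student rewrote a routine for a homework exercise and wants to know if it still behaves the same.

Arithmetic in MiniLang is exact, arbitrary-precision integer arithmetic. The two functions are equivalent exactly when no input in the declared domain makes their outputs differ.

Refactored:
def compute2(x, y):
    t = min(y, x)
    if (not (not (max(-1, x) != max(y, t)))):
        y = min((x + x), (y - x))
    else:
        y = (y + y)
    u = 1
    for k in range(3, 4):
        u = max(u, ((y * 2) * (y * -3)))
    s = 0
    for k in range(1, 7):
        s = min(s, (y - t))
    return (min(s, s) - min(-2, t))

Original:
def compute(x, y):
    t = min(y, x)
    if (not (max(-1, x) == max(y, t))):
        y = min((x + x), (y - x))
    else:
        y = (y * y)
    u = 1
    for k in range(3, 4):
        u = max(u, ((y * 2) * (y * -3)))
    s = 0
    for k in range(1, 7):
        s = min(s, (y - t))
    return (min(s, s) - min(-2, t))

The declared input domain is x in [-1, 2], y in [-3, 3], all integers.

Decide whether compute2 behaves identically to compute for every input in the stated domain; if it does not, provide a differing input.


Consider the input x=-1, y=-1.
compute: t := -1 | (not (max(-1, x) == max(y, t))): false | y := 1 | u := 1 | iter k=3: | u := 1 | s := 0 | iter k=1: | s := 0 | iter k=2: | s := 0 | iter k=3: | s := 0 | iter k=4: | s := 0 | iter k=5: | s := 0 | iter k=6: | s := 0 | result 2
compute2: t := -1 | (not (not (max(-1, x) != max(y, t)))): false | y := -2 | u := 1 | iter k=3: | u := 1 | s := 0 | iter k=1: | s := -1 | iter k=2: | s := -1 | iter k=3: | s := -1 | iter k=4: | s := -1 | iter k=5: | s := -1 | iter k=6: | s := -1 | result 1
2 against 1: the behavior changed.
verdict: not equivalent; witness: x=-1, y=-1


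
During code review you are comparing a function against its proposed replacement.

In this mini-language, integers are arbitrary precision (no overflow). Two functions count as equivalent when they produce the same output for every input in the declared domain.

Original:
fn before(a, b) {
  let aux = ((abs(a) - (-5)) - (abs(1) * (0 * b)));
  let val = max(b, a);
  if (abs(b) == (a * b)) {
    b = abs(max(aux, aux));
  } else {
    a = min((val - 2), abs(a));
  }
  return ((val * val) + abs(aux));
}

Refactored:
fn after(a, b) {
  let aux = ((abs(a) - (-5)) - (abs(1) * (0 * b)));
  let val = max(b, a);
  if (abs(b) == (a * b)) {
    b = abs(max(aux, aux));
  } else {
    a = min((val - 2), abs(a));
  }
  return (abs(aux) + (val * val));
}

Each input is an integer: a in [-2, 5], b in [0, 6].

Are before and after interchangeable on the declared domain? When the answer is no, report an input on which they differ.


Behavior is preserved: although same computation, different form, the outputs never diverge.
As a probe, take a=1, b=5: before runs aux becomes 6; next val becomes 5; next (abs(b) == (a * b)) evaluates to true; next b becomes 6; next final value 31; after runs aux becomes 6; next val becomes 5; next (abs(b) == (a * b)) evaluates to true; next b becomes 6; next final value 31; both end at 31.
Sweeping the whole domain (56 inputs) finds no disagreement.
verdict: equivalent


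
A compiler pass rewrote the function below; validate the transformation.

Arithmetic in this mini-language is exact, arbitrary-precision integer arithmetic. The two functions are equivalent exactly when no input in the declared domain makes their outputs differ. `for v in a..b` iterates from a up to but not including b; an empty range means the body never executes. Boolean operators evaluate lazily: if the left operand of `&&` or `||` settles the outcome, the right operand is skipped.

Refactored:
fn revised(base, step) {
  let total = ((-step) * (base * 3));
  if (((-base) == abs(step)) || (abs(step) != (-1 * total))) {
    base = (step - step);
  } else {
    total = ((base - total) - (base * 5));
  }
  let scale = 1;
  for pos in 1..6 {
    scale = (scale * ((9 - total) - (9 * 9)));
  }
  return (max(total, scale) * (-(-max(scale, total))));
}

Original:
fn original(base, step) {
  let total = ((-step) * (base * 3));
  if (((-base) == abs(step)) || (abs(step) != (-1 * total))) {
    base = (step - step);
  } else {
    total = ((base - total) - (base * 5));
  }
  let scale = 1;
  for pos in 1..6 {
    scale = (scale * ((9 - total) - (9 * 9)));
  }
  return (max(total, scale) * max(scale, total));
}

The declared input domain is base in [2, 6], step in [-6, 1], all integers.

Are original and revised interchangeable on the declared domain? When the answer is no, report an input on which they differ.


Comparing the listings, the differences include: same computation, different form.
Tracing base=6, step=-1: original: total=18, then (((-base) == abs(step)) || (abs(step) != (-1 * total))) is true, then base=0, then scale=1, then (pos=1), then scale=-90, then (pos=2), then scale=8100, then (pos=3), then scale=-729000, then (pos=4), then scale=65610000, then (pos=5), then scale=-5904900000, then returns 324 | revised: total=18, then (((-base) == abs(step)) || (abs(step) != (-1 * total))) is true, then base=0, then scale=1, then (pos=1), then scale=-90, then (pos=2), then scale=8100, then (pos=3), then scale=-729000, then (pos=4), then scale=65610000, then (pos=5), then scale=-5904900000, then returns 324 — matching result 324.
Checked all 40 inputs in the declared domain: the outputs agree on every one.
verdict: equivalent


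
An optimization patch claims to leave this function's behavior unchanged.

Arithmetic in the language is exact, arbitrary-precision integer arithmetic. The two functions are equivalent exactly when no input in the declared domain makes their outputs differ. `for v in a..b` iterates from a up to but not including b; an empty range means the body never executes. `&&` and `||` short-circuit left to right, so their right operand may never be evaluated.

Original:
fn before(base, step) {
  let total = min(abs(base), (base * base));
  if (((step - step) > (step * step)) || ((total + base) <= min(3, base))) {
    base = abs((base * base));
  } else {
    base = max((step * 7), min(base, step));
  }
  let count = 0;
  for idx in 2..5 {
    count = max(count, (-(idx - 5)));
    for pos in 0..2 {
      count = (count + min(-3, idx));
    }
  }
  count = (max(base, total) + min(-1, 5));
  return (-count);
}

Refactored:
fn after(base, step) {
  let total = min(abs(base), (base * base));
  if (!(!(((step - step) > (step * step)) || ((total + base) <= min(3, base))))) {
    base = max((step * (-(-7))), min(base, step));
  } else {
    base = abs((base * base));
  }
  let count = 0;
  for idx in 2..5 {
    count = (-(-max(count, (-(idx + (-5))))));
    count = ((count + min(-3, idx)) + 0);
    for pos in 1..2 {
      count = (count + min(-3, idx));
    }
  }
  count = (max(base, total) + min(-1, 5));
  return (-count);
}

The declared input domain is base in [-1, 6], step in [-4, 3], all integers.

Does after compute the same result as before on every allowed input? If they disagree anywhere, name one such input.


Input base=-1, step=1: -6 from before versus 0 from after.
verdict: not equivalent; witness: base=-1, step=1


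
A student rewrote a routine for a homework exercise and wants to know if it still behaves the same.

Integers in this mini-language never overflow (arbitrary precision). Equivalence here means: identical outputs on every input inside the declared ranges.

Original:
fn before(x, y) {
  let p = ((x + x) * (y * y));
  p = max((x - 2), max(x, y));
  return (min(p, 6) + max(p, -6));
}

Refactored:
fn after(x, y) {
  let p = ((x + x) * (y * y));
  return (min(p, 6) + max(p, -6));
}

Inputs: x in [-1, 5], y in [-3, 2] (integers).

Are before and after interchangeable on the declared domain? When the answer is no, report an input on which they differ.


Not equivalent: x=-1, y=-3 separates them (-2 vs -24).
before: p becomes -18; next p becomes -1; next final value -2
after: p becomes -18; next final value -24
verdict: not equivalent; witness: x=-1, y=-3


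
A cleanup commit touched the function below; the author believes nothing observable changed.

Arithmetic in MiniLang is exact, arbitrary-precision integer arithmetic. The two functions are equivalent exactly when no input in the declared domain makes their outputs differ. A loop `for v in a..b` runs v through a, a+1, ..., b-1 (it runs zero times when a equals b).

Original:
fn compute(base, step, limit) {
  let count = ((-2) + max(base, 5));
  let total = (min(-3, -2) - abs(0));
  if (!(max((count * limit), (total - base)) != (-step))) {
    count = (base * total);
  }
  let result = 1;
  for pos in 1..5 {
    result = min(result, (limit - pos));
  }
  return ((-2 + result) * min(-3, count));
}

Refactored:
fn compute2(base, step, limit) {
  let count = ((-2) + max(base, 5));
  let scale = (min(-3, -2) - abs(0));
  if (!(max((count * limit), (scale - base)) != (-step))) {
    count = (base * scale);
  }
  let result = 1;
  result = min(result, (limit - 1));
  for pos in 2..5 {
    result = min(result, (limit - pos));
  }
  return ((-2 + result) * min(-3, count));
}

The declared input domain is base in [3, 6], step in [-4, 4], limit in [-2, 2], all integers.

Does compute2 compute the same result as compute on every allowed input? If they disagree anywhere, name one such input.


Comparing the listings, the differences include: constant usage differs; and local variable names differ; and min/max/abs usage differs; and statement counts differ; and arithmetic usage differs; and loop structure differs.
As a probe, take base=3, step=4, limit=-2: compute runs count = 3; total = -3; (!(max((count * limit), (total - base)) != (-step))) -> false; result = 1; [pos=1]; result = -3; [pos=2]; result = -4; [pos=3]; result = -5; [pos=4]; result = -6; return 24; compute2 runs count = 3; scale = -3; (!(max((count * limit), (scale - base)) != (-step))) -> false; result = 1; result = -3; [pos=2]; result = -4; [pos=3]; result = -5; [pos=4]; result = -6; return 24; both end at 24.
Checked all 180 inputs in the declared domain: the outputs agree on every one.
verdict: equivalent


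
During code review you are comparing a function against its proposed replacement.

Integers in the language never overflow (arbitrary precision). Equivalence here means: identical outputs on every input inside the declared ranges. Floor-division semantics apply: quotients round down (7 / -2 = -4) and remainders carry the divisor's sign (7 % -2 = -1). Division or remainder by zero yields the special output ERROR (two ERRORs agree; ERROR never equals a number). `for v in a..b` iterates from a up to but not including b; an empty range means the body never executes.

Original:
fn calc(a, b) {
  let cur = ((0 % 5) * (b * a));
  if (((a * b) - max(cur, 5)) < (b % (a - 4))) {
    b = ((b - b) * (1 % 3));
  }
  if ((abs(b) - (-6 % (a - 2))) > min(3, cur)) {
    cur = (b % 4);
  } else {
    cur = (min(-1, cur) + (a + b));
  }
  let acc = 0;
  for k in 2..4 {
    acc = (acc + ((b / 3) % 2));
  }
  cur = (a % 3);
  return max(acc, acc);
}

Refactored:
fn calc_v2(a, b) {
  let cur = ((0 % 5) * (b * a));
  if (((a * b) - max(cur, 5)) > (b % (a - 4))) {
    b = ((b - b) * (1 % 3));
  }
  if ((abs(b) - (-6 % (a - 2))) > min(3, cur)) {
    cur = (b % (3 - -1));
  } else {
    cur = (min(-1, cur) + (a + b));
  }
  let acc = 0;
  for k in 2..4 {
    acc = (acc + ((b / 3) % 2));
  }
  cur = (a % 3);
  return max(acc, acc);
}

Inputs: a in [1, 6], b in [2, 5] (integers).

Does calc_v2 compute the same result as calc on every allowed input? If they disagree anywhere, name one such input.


Not equivalent: a=1, b=3 separates them (0 vs 2).
calc: cur = 0; (((a * b) - max(cur, 5)) < (b % (a - 4))) -> true; b = 0; ((abs(b) - (-6 % (a - 2))) > min(3, cur)) -> false; cur = 0; acc = 0; [k=2]; acc = 0; [k=3]; acc = 0; cur = 1; return 0
calc_v2: cur = 0; (((a * b) - max(cur, 5)) > (b % (a - 4))) -> false; ((abs(b) - (-6 % (a - 2))) > min(3, cur)) -> true; cur = 3; acc = 0; [k=2]; acc = 1; [k=3]; acc = 2; cur = 1; return 2
verdict: not equivalent; witness: a=1, b=3


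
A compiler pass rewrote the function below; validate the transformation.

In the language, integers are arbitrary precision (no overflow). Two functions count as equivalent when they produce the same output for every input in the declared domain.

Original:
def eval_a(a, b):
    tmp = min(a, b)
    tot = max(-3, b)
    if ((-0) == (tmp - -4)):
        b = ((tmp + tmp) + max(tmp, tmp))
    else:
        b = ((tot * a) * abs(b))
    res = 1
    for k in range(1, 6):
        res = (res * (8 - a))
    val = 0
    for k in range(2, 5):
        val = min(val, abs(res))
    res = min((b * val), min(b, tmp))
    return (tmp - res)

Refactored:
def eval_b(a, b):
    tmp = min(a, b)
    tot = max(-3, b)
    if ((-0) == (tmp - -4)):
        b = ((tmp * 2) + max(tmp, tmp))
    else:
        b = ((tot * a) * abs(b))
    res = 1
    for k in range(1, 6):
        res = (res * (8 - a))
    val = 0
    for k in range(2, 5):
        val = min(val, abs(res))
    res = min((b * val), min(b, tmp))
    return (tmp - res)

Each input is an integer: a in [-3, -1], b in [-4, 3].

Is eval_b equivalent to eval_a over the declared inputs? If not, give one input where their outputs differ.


Comparing the listings, the differences include: constant usage differs, plus arithmetic usage differs.
As a probe, take a=-1, b=-2: eval_a runs tmp becomes -2; next tot becomes -2; next ((-0) == (tmp - -4)) evaluates to false; next b becomes 4; next res becomes 1; next at k=1:; next res becomes 9; next at k=2:; next res becomes 81; next at k=3:; next res becomes 729; next at k=4:; next res becomes 6561; next at k=5:; next res becomes 59049; next val becomes 0; next at k=2:; next val becomes 0; next at k=3:; next val becomes 0; next at k=4:; next val becomes 0; next res becomes -2; next final value 0; eval_b runs tmp becomes -2; next tot becomes -2; next ((-0) == (tmp - -4)) evaluates to false; next b becomes 4; next res becomes 1; next at k=1:; next res becomes 9; next at k=2:; next res becomes 81; next at k=3:; next res becomes 729; next at k=4:; next res becomes 6561; next at k=5:; next res becomes 59049; next val becomes 0; next at k=2:; next val becomes 0; next at k=3:; next val becomes 0; next at k=4:; next val becomes 0; next res becomes -2; next final value 0; both end at 0.
Sweeping the whole domain (24 inputs) finds no disagreement.
verdict: equivalent


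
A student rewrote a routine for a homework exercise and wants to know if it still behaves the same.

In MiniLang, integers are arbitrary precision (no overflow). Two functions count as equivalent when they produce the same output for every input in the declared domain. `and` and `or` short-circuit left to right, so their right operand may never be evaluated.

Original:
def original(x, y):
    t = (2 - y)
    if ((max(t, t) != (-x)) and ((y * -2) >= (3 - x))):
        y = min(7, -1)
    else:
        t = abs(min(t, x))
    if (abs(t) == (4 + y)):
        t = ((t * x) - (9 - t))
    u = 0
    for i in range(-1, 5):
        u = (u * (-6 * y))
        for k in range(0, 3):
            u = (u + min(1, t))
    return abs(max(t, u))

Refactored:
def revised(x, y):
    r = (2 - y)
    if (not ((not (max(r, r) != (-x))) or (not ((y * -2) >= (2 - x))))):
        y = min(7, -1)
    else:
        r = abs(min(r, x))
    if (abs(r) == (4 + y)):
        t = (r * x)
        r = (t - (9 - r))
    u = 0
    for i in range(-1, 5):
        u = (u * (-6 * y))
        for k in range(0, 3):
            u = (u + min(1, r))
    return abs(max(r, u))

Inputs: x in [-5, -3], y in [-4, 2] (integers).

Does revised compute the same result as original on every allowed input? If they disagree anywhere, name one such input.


Run the pair on x=-4, y=-3.
original: t := 5 | ((max(t, t) != (-x)) and ((y * -2) >= (3 - x))): false | t := 4 | (abs(t) == (4 + y)): false | u := 0 | iter i=-1: | u := 0 | iter k=0: | u := 1 | iter k=1: | u := 2 | iter k=2: | u := 3 | iter i=0: | u := 54 | iter k=0: | u := 55 | iter k=1: | u := 56 | iter k=2: | u := 57 | iter i=1: | u := 1026 | iter k=0: | u := 1027 | iter k=1: | u := 1028 | iter k=2: | u := 1029 | iter i=2: | u := 18522 | iter k=0: | u := 18523 | iter k=1: | u := 18524 | iter k=2: | u := 18525 | iter i=3: | u := 333450 | iter k=0: | u := 333451 | iter k=1: | u := 333452 | iter k=2: | u := 333453 | iter i=4: | u := 6002154 | iter k=0: | u := 6002155 | iter k=1: | u := 6002156 | iter k=2: | u := 6002157 | result 6002157
revised: r := 5 | (not ((not (max(r, r) != (-x))) or (not ((y * -2) >= (2 - x))))): true | y := -1 | (abs(r) == (4 + y)): false | u := 0 | iter i=-1: | u := 0 | iter k=0: | u := 1 | iter k=1: | u := 2 | iter k=2: | u := 3 | iter i=0: | u := 18 | iter k=0: | u := 19 | iter k=1: | u := 20 | iter k=2: | u := 21 | iter i=1: | u := 126 | iter k=0: | u := 127 | iter k=1: | u := 128 | iter k=2: | u := 129 | iter i=2: | u := 774 | iter k=0: | u := 775 | iter k=1: | u := 776 | iter k=2: | u := 777 | iter i=3: | u := 4662 | iter k=0: | u := 4663 | iter k=1: | u := 4664 | iter k=2: | u := 4665 | iter i=4: | u := 27990 | iter k=0: | u := 27991 | iter k=1: | u := 27992 | iter k=2: | u := 27993 | result 27993
6002157 vs 27993 — the two versions disagree here.
verdict: not equivalent; witness: x=-4, y=-3


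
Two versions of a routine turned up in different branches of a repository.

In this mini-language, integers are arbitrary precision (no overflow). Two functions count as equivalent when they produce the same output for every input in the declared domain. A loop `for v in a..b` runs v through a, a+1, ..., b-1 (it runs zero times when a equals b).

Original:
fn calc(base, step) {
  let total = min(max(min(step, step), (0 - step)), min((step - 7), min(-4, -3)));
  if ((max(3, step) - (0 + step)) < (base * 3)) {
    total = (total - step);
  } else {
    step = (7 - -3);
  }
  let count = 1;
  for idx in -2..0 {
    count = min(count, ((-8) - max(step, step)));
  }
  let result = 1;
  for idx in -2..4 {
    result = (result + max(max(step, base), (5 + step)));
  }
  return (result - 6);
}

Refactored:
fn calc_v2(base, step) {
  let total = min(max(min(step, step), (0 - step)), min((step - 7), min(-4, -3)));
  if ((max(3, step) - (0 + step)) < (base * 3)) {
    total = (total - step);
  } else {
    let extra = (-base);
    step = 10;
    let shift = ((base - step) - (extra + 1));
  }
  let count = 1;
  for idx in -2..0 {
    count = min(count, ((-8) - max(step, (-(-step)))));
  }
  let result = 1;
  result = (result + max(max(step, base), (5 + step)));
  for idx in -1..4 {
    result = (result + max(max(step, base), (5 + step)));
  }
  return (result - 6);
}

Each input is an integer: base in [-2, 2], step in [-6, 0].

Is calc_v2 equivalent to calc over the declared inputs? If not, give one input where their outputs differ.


Comparing the listings, the differences include: min/max/abs usage differs; and arithmetic usage differs; and constant usage differs; and statement counts differ; and loop structure differs; and local variable names differ.
As a probe, take base=2, step=0: calc runs total becomes -7; next ((max(3, step) - (0 + step)) < (base * 3)) evaluates to true; next total becomes -7; next count becomes 1; next at idx=-2:; next count becomes -8; next at idx=-1:; next count becomes -8; next result becomes 1; next at idx=-2:; next result becomes 6; next at idx=-1:; next result becomes 11; next at idx=0:; next result becomes 16; next at idx=1:; next result becomes 21; next at idx=2:; next result becomes 26; next at idx=3:; next result becomes 31; next final value 25; calc_v2 runs total becomes -7; next ((max(3, step) - (0 + step)) < (base * 3)) evaluates to true; next total becomes -7; next count becomes 1; next at idx=-2:; next count becomes -8; next at idx=-1:; next count becomes -8; next result becomes 1; next result becomes 6; next at idx=-1:; next result becomes 11; next at idx=0:; next result becomes 16; next at idx=1:; next result becomes 21; next at idx=2:; next result becomes 26; next at idx=3:; next result becomes 31; next final value 25; both end at 25.
Across all 35 domain points the two functions coincide.
verdict: equivalent
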